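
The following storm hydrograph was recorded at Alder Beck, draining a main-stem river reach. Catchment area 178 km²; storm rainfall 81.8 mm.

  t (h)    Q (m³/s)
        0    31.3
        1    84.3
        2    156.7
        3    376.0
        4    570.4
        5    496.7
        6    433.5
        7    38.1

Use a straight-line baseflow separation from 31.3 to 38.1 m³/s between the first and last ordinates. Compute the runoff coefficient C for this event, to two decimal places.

C ≈ 0.47

ΣQ_DR = 1909 m³/s; V = ΣQ_DR·Δt = 6.874 × 10^6 m³.
Runoff depth d = V / A = 38.62 mm.
C = d / P = 38.62 / 81.8 = 0.47.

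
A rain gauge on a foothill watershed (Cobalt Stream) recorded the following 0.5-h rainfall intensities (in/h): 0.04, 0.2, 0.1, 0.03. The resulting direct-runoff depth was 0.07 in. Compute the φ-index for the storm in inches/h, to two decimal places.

φ ≈ 0.08 in/h

Only the 2 blocks with intensity above φ contribute runoff: 0.2, 0.1 in/h.
Σ(I−φ)·Δt = d  ⇒  (0.2+0.1 − 2φ)·0.5 = 0.07
φ = (0.3000 − 0.07/0.5) / 2 = 0.08 in/h.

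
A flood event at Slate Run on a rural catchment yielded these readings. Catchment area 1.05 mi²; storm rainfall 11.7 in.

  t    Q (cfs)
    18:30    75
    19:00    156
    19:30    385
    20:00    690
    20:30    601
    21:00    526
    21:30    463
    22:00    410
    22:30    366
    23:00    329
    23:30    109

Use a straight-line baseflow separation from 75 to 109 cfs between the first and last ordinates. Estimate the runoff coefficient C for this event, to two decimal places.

C ≈ 0.20

ΣQ_DR = 3098 cfs; V = ΣQ_DR·Δt = 5.576 × 10^6 ft³.
Runoff depth d = V / A = 2.286 in.
C = d / P = 2.286 / 11.7 = 0.20.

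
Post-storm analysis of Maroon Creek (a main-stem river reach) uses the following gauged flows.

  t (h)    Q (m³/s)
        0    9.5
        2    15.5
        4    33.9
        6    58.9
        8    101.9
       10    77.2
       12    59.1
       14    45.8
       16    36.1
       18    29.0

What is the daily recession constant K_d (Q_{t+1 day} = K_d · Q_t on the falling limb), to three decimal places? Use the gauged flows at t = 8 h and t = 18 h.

Between t = 8 h and t = 18 h the flow falls from 101.9 to 29.0 m³/s over 5×2 h = 10 h.
Per-interval ratio K = (29.0/101.9)^(1/5) = 0.7778; K_d = K^(24/2) = 0.049.

K_d ≈ 0.049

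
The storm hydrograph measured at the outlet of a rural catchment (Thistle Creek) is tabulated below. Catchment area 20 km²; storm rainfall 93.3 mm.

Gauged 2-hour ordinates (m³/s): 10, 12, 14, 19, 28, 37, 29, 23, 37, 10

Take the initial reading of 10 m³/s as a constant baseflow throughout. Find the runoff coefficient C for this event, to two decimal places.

C ≈ 0.46

ΣQ_DR = 119.0 m³/s; V = ΣQ_DR·Δt = 8.568 × 10^5 m³.
Runoff depth d = V / A = 42.84 mm.
C = d / P = 42.84 / 93.3 = 0.46.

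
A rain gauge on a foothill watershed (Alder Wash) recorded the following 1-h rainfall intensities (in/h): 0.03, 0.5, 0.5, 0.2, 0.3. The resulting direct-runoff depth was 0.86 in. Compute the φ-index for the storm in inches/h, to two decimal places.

Only the 4 blocks with intensity above φ contribute runoff: 0.5, 0.5, 0.2, 0.3 in/h.
Σ(I−φ)·Δt = d  ⇒  (0.5+0.5+0.2+0.3 − 4φ)·1 = 0.86
φ = (1.500 − 0.86/1) / 4 = 0.16 in/h.

φ ≈ 0.16 in/h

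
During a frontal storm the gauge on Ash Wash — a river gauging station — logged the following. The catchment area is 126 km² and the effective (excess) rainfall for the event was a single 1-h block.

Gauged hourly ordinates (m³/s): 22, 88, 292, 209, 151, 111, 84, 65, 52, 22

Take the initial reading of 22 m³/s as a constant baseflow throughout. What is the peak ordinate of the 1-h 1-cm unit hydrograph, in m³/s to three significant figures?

U_p ≈ 108 m³/s

Direct runoff: 0.0, 66.0, 270.0, 187.0, 129.0, 89.0, 62.0, 43.0, 30.0, 0.0 m³/s; ΣQ_DR = 876.0 m³/s, peak = 270.0 m³/s.
Runoff depth d = ΣQ_DR·Δt / A = 876.0 × 3600 / (126 km²) = 25.03 mm.
The 1-cm UH is the DRH scaled by (10 mm)/d, so U_p = 270.0 × 10/25.03 = 108 m³/s.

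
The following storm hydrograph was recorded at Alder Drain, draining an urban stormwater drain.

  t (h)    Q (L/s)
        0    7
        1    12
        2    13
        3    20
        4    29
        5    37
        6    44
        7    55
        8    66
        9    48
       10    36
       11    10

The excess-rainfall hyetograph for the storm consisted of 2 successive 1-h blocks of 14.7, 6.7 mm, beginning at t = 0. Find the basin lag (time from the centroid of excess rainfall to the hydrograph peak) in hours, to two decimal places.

t_L ≈ 7.19 h

Centroid of excess rainfall: t_c = Σ P_i·t̄_i / ΣP_i = 0.8131 h (block centres at 0.5, 1.5 h).
Hydrograph peak occurs at t = 8 h, so basin lag t_L = 8 − 0.8131 = 7.19 h.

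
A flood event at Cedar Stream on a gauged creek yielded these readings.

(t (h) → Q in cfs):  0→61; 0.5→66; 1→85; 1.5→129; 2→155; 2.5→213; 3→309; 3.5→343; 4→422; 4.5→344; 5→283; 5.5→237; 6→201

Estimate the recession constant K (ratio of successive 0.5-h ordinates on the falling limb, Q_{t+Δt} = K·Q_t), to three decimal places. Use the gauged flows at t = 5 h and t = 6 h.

Using the recession-limb readings at t = 5 h and t = 6 h: Q falls from 283 to 201 cfs over 2 intervals.
K = (Q₂/Q₁)^(1/2) = (201/283)^(1/2) = 0.843.

K ≈ 0.843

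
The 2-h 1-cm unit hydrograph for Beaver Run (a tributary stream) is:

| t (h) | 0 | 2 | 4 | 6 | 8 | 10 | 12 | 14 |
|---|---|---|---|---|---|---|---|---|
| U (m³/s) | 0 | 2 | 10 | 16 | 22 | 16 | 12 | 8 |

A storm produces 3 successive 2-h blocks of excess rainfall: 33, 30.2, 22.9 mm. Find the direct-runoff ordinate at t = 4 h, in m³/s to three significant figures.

By discrete convolution, Q_j = Σ (P_i / 10 mm) · U_{j−i}.
At t = 4 h (j=2): Q = (33/10)·10 + (30.2/10)·2 + (22.9/10)·0 = 39.0 m³/s.

Q ≈ 39.0 m³/s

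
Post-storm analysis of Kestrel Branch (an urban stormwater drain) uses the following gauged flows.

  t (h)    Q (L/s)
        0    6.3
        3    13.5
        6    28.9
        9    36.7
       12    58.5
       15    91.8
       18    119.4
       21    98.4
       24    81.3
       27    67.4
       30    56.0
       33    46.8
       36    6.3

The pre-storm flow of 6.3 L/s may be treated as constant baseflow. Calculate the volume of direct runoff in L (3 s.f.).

V ≈ 6.80 × 10^6 L

Direct-runoff ordinates (Q − Q_b): 0.0, 7.2, 22.6, 30.4, 52.2, 85.5, 113.1, 92.1, 75.0, 61.1, 49.7, 40.5, 0.0 L/s.
ΣQ_DR = 629.4 L/s.
With Δt = 3 h = 10800 s, V = ΣQ_DR · Δt = 629.4 × 10800 = 6.80 × 10^6 L.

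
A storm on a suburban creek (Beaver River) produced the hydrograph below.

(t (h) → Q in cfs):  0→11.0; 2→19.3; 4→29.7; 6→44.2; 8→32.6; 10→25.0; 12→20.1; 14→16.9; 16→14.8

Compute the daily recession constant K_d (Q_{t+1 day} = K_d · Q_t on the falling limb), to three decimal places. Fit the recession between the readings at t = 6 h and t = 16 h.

K_d ≈ 0.072

Between t = 6 h and t = 16 h the flow falls from 44.2 to 14.8 cfs over 5×2 h = 10 h.
Per-interval ratio K = (14.8/44.2)^(1/5) = 0.8035; K_d = K^(24/2) = 0.072.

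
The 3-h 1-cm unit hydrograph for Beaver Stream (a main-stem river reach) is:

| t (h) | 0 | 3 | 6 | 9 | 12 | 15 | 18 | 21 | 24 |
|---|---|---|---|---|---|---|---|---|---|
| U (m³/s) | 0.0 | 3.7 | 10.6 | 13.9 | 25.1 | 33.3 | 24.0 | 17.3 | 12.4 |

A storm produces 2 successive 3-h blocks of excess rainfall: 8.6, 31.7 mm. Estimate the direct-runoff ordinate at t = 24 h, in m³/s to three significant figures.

By discrete convolution, Q_j = Σ (P_i / 10 mm) · U_{j−i}.
At t = 24 h (j=8): Q = (8.6/10)·12.4 + (31.7/10)·17.3 = 65.5 m³/s.

Q ≈ 65.5 m³/s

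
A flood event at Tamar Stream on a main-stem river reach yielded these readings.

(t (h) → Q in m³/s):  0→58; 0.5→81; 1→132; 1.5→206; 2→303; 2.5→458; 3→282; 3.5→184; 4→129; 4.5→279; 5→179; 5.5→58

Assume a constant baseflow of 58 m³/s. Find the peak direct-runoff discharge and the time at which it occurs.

Q_p = 400.0 m³/s at t = 2.5 h

Subtracting baseflow gives direct-runoff ordinates: 0.0, 23.0, 74.0, 148.0, 245.0, 400.0, 224.0, 126.0, 71.0, 221.0, 121.0, 0.0 m³/s.
The maximum is 400.0 m³/s, occurring at the reading for t = 2.5 h.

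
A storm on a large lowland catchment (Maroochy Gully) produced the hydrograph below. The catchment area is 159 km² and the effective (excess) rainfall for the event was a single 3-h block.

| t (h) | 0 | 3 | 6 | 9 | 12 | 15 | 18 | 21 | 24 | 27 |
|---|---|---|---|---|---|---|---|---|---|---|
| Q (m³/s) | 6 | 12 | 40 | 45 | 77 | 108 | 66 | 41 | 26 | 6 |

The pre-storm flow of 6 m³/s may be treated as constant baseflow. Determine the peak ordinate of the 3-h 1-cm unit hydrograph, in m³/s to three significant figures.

Direct runoff: 0.0, 6.0, 34.0, 39.0, 71.0, 102.0, 60.0, 35.0, 20.0, 0.0 m³/s; ΣQ_DR = 367.0 m³/s, peak = 102.0 m³/s.
Runoff depth d = ΣQ_DR·Δt / A = 367.0 × 10800 / (159 km²) = 24.93 mm.
The 1-cm UH is the DRH scaled by (10 mm)/d, so U_p = 102.0 × 10/24.93 = 40.9 m³/s.

U_p ≈ 40.9 m³/s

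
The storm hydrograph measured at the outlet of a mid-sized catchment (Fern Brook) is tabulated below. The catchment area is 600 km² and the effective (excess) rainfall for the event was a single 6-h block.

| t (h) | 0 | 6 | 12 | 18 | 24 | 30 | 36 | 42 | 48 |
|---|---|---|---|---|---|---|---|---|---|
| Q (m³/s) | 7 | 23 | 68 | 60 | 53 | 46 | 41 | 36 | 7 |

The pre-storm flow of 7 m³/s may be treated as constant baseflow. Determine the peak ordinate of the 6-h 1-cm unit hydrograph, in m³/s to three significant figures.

U_p ≈ 61.0 m³/s

Direct runoff: 0.0, 16.0, 61.0, 53.0, 46.0, 39.0, 34.0, 29.0, 0.0 m³/s; ΣQ_DR = 278.0 m³/s, peak = 61.0 m³/s.
Runoff depth d = ΣQ_DR·Δt / A = 278.0 × 21600 / (600 km²) = 10.01 mm.
The 1-cm UH is the DRH scaled by (10 mm)/d, so U_p = 61.0 × 10/10.01 = 61.0 m³/s.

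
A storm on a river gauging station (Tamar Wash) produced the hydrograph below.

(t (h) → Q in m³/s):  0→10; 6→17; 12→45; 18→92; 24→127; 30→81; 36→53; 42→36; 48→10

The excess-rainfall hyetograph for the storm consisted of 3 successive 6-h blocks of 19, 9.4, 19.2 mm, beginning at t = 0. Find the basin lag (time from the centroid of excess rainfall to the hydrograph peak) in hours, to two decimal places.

t_L ≈ 14.97 h

Centroid of excess rainfall: t_c = Σ P_i·t̄_i / ΣP_i = 9.0252 h (block centres at 3, 9, 15 h).
Hydrograph peak occurs at t = 24 h, so basin lag t_L = 24 − 9.0252 = 14.97 h.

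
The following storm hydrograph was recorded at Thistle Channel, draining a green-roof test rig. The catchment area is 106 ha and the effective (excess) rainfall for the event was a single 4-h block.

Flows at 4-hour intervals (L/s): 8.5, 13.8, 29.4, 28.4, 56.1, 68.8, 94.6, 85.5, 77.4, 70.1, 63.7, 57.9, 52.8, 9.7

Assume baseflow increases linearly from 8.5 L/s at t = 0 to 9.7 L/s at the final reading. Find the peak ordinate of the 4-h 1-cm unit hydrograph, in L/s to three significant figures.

U_p ≈ 107 L/s

Direct runoff: 0.00, 5.21, 20.72, 19.62, 47.23, 59.84, 85.55, 76.35, 68.16, 60.77, 54.28, 48.38, 43.19, 0.00 L/s; ΣQ_DR = 589.3 L/s, peak = 85.55 L/s.
Runoff depth d = ΣQ_DR·Δt / A = 589.3 × 14400 / (106 ha) = 8.006 mm.
The 1-cm UH is the DRH scaled by (10 mm)/d, so U_p = 85.55 × 10/8.006 = 107 L/s.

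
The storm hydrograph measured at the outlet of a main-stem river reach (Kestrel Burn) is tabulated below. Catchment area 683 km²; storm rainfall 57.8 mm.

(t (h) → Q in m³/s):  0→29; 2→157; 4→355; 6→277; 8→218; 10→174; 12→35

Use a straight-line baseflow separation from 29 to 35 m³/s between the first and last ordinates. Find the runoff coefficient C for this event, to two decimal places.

ΣQ_DR = 1021 m³/s; V = ΣQ_DR·Δt = 7.351 × 10^6 m³.
Runoff depth d = V / A = 10.76 mm.
C = d / P = 10.76 / 57.8 = 0.19.

C ≈ 0.19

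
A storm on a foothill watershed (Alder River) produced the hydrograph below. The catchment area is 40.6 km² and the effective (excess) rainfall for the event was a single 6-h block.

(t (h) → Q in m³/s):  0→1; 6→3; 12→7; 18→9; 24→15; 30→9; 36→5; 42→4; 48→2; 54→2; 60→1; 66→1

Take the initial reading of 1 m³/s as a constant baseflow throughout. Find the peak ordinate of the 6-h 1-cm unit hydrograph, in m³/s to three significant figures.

U_p ≈ 5.60 m³/s

Direct runoff: 0.0, 2.0, 6.0, 8.0, 14.0, 8.0, 4.0, 3.0, 1.0, 1.0, 0.0, 0.0 m³/s; ΣQ_DR = 47.00 m³/s, peak = 14.0 m³/s.
Runoff depth d = ΣQ_DR·Δt / A = 47.00 × 21600 / (40.6 km²) = 25.00 mm.
The 1-cm UH is the DRH scaled by (10 mm)/d, so U_p = 14.0 × 10/25.00 = 5.60 m³/s.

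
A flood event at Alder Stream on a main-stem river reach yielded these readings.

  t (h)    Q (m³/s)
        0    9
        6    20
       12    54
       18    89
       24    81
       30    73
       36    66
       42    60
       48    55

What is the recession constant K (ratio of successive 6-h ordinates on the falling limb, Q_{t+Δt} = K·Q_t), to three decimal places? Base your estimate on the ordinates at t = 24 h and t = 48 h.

Using the recession-limb readings at t = 24 h and t = 48 h: Q falls from 81 to 55 m³/s over 4 intervals.
K = (Q₂/Q₁)^(1/4) = (55/81)^(1/4) = 0.908.

K ≈ 0.908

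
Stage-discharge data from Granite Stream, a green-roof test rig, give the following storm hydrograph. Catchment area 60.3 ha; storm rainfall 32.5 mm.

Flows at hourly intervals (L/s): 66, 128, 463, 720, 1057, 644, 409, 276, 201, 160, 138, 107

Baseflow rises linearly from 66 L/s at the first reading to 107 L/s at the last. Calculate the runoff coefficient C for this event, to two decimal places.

C ≈ 0.61

ΣQ_DR = 3331 L/s; V = ΣQ_DR·Δt = 1.199 × 10^7 L.
Runoff depth d = V / A = 19.89 mm.
C = d / P = 19.89 / 32.5 = 0.61.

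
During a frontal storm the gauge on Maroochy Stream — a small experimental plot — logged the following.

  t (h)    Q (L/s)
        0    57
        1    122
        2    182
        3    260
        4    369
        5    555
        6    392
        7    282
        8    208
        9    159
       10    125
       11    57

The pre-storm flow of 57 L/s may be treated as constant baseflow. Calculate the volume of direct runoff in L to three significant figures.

V ≈ 7.50 × 10^6 L

Direct-runoff ordinates (Q − Q_b): 0.0, 65.0, 125.0, 203.0, 312.0, 498.0, 335.0, 225.0, 151.0, 102.0, 68.0, 0.0 L/s.
ΣQ_DR = 2084 L/s.
With Δt = 1 h = 3600 s, V = ΣQ_DR · Δt = 2084 × 3600 = 7.50 × 10^6 L.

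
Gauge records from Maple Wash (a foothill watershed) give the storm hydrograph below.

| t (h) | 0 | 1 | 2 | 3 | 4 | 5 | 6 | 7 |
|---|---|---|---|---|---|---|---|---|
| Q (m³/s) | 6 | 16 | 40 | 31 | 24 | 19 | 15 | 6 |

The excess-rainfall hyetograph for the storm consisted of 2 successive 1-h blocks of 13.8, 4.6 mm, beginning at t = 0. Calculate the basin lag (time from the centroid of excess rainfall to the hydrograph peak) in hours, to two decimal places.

Centroid of excess rainfall: t_c = Σ P_i·t̄_i / ΣP_i = 0.7500 h (block centres at 0.5, 1.5 h).
Hydrograph peak occurs at t = 2 h, so basin lag t_L = 2 − 0.7500 = 1.25 h.

t_L ≈ 1.25 h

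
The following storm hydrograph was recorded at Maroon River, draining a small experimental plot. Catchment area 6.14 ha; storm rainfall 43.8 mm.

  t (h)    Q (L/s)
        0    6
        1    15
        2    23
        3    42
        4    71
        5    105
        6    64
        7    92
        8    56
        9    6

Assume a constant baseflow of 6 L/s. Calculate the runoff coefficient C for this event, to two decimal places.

ΣQ_DR = 420.0 L/s; V = ΣQ_DR·Δt = 1.512 × 10^6 L.
Runoff depth d = V / A = 24.63 mm.
C = d / P = 24.63 / 43.8 = 0.56.

C ≈ 0.56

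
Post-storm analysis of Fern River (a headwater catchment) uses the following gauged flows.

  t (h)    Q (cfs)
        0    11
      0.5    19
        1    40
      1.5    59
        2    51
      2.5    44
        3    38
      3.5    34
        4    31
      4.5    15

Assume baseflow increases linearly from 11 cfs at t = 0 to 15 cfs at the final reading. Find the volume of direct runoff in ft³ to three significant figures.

Direct-runoff ordinates (Q − Q_b): 0.00, 7.56, 28.11, 46.67, 38.22, 30.78, 24.33, 19.89, 16.44, 0.00 cfs.
ΣQ_DR = 212.0 cfs.
With Δt = 0.5 h = 1800 s, V = ΣQ_DR · Δt = 212.0 × 1800 = 3.82 × 10^5 ft³.

V ≈ 3.82 × 10^5 ft³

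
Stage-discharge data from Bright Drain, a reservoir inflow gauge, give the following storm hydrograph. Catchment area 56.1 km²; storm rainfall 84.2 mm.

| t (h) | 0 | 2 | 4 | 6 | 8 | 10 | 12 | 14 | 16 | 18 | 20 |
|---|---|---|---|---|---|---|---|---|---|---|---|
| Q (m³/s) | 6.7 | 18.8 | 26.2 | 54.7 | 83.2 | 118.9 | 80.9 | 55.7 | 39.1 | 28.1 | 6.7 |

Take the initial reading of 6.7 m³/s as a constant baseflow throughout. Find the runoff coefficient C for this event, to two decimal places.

C ≈ 0.68

ΣQ_DR = 445.3 m³/s; V = ΣQ_DR·Δt = 3.206 × 10^6 m³.
Runoff depth d = V / A = 57.15 mm.
C = d / P = 57.15 / 84.2 = 0.68.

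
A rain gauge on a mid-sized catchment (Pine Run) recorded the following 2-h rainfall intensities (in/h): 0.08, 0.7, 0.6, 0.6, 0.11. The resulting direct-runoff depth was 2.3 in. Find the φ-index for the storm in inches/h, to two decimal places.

φ ≈ 0.25 in/h

Only the 3 blocks with intensity above φ contribute runoff: 0.7, 0.6, 0.6 in/h.
Σ(I−φ)·Δt = d  ⇒  (0.7+0.6+0.6 − 3φ)·2 = 2.3
φ = (1.900 − 2.3/2) / 3 = 0.25 in/h.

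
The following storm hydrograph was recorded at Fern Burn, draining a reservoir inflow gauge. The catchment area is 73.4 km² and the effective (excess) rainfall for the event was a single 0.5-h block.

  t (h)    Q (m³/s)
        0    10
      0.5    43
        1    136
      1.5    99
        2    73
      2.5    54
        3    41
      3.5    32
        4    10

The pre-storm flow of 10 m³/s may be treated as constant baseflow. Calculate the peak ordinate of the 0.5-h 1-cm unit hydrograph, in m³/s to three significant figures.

Direct runoff: 0.0, 33.0, 126.0, 89.0, 63.0, 44.0, 31.0, 22.0, 0.0 m³/s; ΣQ_DR = 408.0 m³/s, peak = 126.0 m³/s.
Runoff depth d = ΣQ_DR·Δt / A = 408.0 × 1800 / (73.4 km²) = 10.01 mm.
The 1-cm UH is the DRH scaled by (10 mm)/d, so U_p = 126.0 × 10/10.01 = 126 m³/s.

U_p ≈ 126 m³/s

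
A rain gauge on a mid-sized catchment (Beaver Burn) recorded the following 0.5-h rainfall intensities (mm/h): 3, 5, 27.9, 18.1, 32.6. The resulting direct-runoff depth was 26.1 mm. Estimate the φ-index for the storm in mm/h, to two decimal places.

Only the 3 blocks with intensity above φ contribute runoff: 27.9, 18.1, 32.6 mm/h.
Σ(I−φ)·Δt = d  ⇒  (27.9+18.1+32.6 − 3φ)·0.5 = 26.1
φ = (78.60 − 26.1/0.5) / 3 = 8.80 mm/h.

φ ≈ 8.80 mm/h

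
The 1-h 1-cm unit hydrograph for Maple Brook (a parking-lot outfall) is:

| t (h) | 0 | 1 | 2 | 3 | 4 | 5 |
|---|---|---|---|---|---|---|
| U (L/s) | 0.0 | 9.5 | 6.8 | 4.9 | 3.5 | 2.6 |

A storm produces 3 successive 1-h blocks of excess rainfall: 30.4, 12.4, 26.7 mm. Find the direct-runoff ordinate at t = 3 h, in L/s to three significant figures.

Q ≈ 48.7 L/s

By discrete convolution, Q_j = Σ (P_i / 10 mm) · U_{j−i}.
At t = 3 h (j=3): Q = (30.4/10)·4.9 + (12.4/10)·6.8 + (26.7/10)·9.5 = 48.7 L/s.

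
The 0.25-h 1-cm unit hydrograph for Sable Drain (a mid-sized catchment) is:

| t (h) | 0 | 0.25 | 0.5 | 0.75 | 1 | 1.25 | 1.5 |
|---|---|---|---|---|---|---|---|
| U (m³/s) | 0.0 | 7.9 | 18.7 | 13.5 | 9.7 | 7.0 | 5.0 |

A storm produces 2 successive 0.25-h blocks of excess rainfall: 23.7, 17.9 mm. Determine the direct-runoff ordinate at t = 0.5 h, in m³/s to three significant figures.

Q ≈ 58.5 m³/s

By discrete convolution, Q_j = Σ (P_i / 10 mm) · U_{j−i}.
At t = 0.5 h (j=2): Q = (23.7/10)·18.7 + (17.9/10)·7.9 = 58.5 m³/s.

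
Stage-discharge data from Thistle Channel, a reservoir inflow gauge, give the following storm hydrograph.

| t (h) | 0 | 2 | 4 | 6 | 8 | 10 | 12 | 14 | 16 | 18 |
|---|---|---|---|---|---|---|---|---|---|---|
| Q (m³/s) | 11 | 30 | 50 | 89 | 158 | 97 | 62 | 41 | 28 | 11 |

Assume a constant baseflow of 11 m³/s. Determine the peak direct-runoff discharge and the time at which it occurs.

Subtracting baseflow gives direct-runoff ordinates: 0.0, 19.0, 39.0, 78.0, 147.0, 86.0, 51.0, 30.0, 17.0, 0.0 m³/s.
The maximum is 147.0 m³/s, occurring at the reading for t = 8 h.

Q_p = 147.0 m³/s at t = 8 h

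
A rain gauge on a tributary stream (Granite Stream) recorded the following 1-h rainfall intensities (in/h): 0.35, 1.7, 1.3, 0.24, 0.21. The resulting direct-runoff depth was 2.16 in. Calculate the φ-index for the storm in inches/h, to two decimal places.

Only the 2 blocks with intensity above φ contribute runoff: 1.7, 1.3 in/h.
Σ(I−φ)·Δt = d  ⇒  (1.7+1.3 − 2φ)·1 = 2.16
φ = (3.000 − 2.16/1) / 2 = 0.42 in/h.

φ ≈ 0.42 in/h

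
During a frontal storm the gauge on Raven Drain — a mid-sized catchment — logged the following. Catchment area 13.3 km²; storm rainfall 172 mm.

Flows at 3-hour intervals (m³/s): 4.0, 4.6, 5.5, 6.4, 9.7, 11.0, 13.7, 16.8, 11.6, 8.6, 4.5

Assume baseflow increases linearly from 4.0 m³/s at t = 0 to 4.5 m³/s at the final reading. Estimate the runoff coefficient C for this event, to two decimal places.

ΣQ_DR = 49.65 m³/s; V = ΣQ_DR·Δt = 5.362 × 10^5 m³.
Runoff depth d = V / A = 40.32 mm.
C = d / P = 40.32 / 172 = 0.23.

C ≈ 0.23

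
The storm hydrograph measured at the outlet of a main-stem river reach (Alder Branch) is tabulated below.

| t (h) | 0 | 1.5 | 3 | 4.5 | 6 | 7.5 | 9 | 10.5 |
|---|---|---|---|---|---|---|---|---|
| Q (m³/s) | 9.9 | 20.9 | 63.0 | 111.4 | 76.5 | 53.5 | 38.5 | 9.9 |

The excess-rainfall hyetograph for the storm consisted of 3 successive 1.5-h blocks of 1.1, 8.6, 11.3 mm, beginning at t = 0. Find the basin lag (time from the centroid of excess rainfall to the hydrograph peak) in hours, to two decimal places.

Centroid of excess rainfall: t_c = Σ P_i·t̄_i / ΣP_i = 2.9786 h (block centres at 0.75, 2.25, 3.75 h).
Hydrograph peak occurs at t = 4.5 h, so basin lag t_L = 4.5 − 2.9786 = 1.52 h.

t_L ≈ 1.52 h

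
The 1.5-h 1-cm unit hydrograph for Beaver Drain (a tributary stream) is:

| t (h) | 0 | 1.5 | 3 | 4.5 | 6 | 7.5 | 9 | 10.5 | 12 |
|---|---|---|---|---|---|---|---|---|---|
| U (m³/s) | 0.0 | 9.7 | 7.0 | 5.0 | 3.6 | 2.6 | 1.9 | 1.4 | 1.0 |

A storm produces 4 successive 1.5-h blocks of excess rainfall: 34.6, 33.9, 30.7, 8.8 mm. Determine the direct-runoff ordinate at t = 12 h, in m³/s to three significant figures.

By discrete convolution, Q_j = Σ (P_i / 10 mm) · U_{j−i}.
At t = 12 h (j=8): Q = (34.6/10)·1.0 + (33.9/10)·1.4 + (30.7/10)·1.9 + (8.8/10)·2.6 = 16.3 m³/s.

Q ≈ 16.3 m³/s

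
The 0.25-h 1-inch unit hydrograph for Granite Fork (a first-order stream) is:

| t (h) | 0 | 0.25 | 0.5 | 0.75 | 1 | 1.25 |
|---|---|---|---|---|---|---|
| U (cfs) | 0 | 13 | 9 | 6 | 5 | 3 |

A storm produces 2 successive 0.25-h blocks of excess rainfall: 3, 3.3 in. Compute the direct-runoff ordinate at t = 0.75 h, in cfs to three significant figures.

By discrete convolution, Q_j = Σ (P_i / 1 in) · U_{j−i}.
At t = 0.75 h (j=3): Q = (3/1)·6 + (3.3/1)·9 = 47.7 cfs.

Q ≈ 47.7 cfs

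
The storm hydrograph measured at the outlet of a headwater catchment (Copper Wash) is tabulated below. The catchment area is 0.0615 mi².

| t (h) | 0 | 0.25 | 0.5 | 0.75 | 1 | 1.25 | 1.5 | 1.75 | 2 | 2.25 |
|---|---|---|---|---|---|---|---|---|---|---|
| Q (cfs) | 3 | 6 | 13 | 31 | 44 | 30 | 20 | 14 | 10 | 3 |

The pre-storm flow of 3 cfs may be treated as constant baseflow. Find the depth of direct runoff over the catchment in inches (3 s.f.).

d ≈ 0.907 in

Direct runoff: 0.0, 3.0, 10.0, 28.0, 41.0, 27.0, 17.0, 11.0, 7.0, 0.0 cfs; ΣQ_DR = 144.0 cfs.
V = ΣQ_DR · Δt = 144.0 × 900 s = 1.296 × 10^5 ft³.
Over A = 0.0615 mi², depth = V / A = 0.907 in.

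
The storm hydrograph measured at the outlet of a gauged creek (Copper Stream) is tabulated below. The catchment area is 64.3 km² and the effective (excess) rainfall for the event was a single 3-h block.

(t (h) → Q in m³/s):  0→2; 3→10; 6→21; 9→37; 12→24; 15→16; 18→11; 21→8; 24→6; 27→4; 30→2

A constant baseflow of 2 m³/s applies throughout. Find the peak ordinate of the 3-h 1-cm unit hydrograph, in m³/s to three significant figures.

U_p ≈ 17.5 m³/s

Direct runoff: 0.0, 8.0, 19.0, 35.0, 22.0, 14.0, 9.0, 6.0, 4.0, 2.0, 0.0 m³/s; ΣQ_DR = 119.0 m³/s, peak = 35.0 m³/s.
Runoff depth d = ΣQ_DR·Δt / A = 119.0 × 10800 / (64.3 km²) = 19.99 mm.
The 1-cm UH is the DRH scaled by (10 mm)/d, so U_p = 35.0 × 10/19.99 = 17.5 m³/s.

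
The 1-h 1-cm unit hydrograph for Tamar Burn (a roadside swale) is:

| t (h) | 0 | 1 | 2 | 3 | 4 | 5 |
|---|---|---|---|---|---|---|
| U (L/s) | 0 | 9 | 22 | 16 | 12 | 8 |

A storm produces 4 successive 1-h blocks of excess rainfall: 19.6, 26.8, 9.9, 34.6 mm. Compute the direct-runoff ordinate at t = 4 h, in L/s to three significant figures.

Q ≈ 119 L/s

By discrete convolution, Q_j = Σ (P_i / 10 mm) · U_{j−i}.
At t = 4 h (j=4): Q = (19.6/10)·12 + (26.8/10)·16 + (9.9/10)·22 + (34.6/10)·9 = 119 L/s.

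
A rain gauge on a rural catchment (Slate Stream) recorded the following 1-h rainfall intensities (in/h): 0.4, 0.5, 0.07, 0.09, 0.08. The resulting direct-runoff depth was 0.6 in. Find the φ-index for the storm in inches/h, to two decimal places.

Only the 2 blocks with intensity above φ contribute runoff: 0.4, 0.5 in/h.
Σ(I−φ)·Δt = d  ⇒  (0.4+0.5 − 2φ)·1 = 0.6
φ = (0.9000 − 0.6/1) / 2 = 0.15 in/h.

φ ≈ 0.15 in/h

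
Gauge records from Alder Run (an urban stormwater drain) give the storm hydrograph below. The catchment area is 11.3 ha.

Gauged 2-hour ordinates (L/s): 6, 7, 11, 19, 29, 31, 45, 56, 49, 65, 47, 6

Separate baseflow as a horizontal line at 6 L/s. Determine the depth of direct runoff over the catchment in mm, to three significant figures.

d ≈ 19.1 mm

Direct runoff: 0.0, 1.0, 5.0, 13.0, 23.0, 25.0, 39.0, 50.0, 43.0, 59.0, 41.0, 0.0 L/s; ΣQ_DR = 299.0 L/s.
V = ΣQ_DR · Δt = 299.0 × 7200 s = 2.153 × 10^6 L.
Over A = 11.3 ha, depth = V / A = 19.1 mm.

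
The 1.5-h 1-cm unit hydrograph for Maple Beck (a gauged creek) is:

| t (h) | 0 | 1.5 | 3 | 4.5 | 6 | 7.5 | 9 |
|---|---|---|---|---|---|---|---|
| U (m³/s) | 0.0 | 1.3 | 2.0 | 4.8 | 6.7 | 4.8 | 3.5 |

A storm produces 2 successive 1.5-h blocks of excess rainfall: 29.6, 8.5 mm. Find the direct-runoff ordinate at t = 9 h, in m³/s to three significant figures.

Q ≈ 14.4 m³/s

By discrete convolution, Q_j = Σ (P_i / 10 mm) · U_{j−i}.
At t = 9 h (j=6): Q = (29.6/10)·3.5 + (8.5/10)·4.8 = 14.4 m³/s.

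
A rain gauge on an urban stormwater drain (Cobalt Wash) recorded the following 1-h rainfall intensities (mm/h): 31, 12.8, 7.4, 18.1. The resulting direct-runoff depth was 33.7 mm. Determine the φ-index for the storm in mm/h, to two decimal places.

φ ≈ 9.40 mm/h

Only the 3 blocks with intensity above φ contribute runoff: 31, 12.8, 18.1 mm/h.
Σ(I−φ)·Δt = d  ⇒  (31+12.8+18.1 − 3φ)·1 = 33.7
φ = (61.90 − 33.7/1) / 3 = 9.40 mm/h.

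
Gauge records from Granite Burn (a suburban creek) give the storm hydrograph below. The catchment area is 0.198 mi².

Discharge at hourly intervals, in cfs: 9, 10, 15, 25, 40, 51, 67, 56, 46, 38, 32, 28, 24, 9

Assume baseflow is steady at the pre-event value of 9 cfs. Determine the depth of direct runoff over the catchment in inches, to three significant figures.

d ≈ 2.54 in

Direct runoff: 0.0, 1.0, 6.0, 16.0, 31.0, 42.0, 58.0, 47.0, 37.0, 29.0, 23.0, 19.0, 15.0, 0.0 cfs; ΣQ_DR = 324.0 cfs.
V = ΣQ_DR · Δt = 324.0 × 3600 s = 1.166 × 10^6 ft³.
Over A = 0.198 mi², depth = V / A = 2.54 in.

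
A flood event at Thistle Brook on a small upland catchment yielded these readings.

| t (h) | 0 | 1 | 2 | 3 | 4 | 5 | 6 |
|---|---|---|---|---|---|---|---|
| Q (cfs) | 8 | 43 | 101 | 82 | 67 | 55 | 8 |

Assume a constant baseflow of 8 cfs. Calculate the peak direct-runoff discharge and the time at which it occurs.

Q_p = 93.0 cfs at t = 2 h

Subtracting baseflow gives direct-runoff ordinates: 0.0, 35.0, 93.0, 74.0, 59.0, 47.0, 0.0 cfs.
The maximum is 93.0 cfs, occurring at the reading for t = 2 h.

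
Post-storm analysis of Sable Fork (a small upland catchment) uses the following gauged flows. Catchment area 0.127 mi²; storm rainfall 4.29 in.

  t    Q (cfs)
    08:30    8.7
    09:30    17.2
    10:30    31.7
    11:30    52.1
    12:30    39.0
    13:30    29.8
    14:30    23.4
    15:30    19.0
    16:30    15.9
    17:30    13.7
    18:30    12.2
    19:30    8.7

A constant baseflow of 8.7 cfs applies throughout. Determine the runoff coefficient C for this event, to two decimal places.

ΣQ_DR = 167.0 cfs; V = ΣQ_DR·Δt = 6.012 × 10^5 ft³.
Runoff depth d = V / A = 2.038 in.
C = d / P = 2.038 / 4.29 = 0.47.

C ≈ 0.47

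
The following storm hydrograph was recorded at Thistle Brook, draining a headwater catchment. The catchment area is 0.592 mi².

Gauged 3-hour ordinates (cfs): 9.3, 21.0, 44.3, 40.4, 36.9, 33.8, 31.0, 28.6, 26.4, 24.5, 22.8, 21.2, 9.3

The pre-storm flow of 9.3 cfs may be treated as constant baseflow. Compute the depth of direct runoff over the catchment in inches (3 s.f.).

d ≈ 1.80 in

Direct runoff: 0.0, 11.7, 35.0, 31.1, 27.6, 24.5, 21.7, 19.3, 17.1, 15.2, 13.5, 11.9, 0.0 cfs; ΣQ_DR = 228.6 cfs.
V = ΣQ_DR · Δt = 228.6 × 10800 s = 2.469 × 10^6 ft³.
Over A = 0.592 mi², depth = V / A = 1.80 in.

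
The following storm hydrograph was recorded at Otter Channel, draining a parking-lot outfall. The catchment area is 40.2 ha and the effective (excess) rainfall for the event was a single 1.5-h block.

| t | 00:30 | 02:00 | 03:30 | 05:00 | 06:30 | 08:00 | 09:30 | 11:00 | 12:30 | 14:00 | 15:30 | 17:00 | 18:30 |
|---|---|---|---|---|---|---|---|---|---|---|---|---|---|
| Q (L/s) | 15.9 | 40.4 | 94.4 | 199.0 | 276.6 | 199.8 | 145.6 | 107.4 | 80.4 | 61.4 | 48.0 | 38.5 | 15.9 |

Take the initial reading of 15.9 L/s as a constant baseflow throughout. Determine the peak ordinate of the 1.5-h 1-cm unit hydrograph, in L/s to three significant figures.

U_p ≈ 174 L/s

Direct runoff: 0.0, 24.5, 78.5, 183.1, 260.7, 183.9, 129.7, 91.5, 64.5, 45.5, 32.1, 22.6, 0.0 L/s; ΣQ_DR = 1117 L/s, peak = 260.7 L/s.
Runoff depth d = ΣQ_DR·Δt / A = 1117 × 5400 / (40.2 ha) = 15.00 mm.
The 1-cm UH is the DRH scaled by (10 mm)/d, so U_p = 260.7 × 10/15.00 = 174 L/s.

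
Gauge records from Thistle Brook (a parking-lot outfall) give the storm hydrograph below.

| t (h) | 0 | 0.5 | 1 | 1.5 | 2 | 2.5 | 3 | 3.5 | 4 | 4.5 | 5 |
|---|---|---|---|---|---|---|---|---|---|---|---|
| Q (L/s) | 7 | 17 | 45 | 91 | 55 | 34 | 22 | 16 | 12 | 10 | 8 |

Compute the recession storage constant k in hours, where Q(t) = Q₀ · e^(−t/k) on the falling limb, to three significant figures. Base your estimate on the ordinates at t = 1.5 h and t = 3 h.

k ≈ 1.06 h

On the falling limb, Q drops from 91 to 22 L/s between t = 1.5 h and t = 3 h (Δt = 1.5 h).
k = −Δt / ln(Q₂/Q₁) = −1.5 / ln(22/91) = 1.06 h.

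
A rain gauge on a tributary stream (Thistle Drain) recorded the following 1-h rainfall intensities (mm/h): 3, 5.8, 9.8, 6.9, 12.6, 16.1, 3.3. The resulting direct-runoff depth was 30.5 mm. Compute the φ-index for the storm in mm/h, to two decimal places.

Only the 5 blocks with intensity above φ contribute runoff: 5.8, 9.8, 6.9, 12.6, 16.1 mm/h.
Σ(I−φ)·Δt = d  ⇒  (5.8+9.8+6.9+12.6+16.1 − 5φ)·1 = 30.5
φ = (51.20 − 30.5/1) / 5 = 4.14 mm/h.

φ ≈ 4.14 mm/h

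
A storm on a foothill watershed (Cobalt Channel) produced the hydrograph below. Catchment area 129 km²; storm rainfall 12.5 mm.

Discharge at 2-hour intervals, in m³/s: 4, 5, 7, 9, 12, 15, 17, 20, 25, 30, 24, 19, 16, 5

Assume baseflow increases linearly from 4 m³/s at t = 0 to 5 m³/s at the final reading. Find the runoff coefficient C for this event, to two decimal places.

C ≈ 0.65

ΣQ_DR = 145.0 m³/s; V = ΣQ_DR·Δt = 1.044 × 10^6 m³.
Runoff depth d = V / A = 8.093 mm.
C = d / P = 8.093 / 12.5 = 0.65.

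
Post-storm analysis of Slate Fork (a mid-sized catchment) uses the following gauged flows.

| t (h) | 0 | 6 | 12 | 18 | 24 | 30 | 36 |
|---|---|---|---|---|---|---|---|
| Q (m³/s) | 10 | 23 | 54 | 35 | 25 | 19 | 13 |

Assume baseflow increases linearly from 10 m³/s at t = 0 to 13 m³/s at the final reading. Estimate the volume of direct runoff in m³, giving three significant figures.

V ≈ 2.13 × 10^6 m³

Direct-runoff ordinates (Q − Q_b): 0.00, 12.50, 43.00, 23.50, 13.00, 6.50, 0.00 m³/s.
ΣQ_DR = 98.50 m³/s.
With Δt = 6 h = 21600 s, V = ΣQ_DR · Δt = 98.50 × 21600 = 2.13 × 10^6 m³.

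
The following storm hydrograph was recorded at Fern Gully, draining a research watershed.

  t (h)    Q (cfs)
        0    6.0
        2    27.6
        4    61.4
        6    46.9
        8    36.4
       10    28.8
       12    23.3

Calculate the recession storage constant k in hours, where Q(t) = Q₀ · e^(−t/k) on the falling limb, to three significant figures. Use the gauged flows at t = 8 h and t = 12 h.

k ≈ 8.97 h

On the falling limb, Q drops from 36.4 to 23.3 cfs between t = 8 h and t = 12 h (Δt = 4 h).
k = −Δt / ln(Q₂/Q₁) = −4 / ln(23.3/36.4) = 8.97 h.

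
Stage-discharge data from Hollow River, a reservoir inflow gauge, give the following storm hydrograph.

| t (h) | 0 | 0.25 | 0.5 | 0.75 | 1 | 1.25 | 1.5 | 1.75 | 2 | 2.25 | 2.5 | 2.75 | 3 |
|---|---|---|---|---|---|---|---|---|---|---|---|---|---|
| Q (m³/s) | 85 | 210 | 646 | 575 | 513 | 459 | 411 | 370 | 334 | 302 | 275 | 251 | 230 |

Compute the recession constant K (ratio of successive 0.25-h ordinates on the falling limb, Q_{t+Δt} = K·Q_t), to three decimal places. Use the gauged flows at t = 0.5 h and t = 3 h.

K ≈ 0.902

Using the recession-limb readings at t = 0.5 h and t = 3 h: Q falls from 646 to 230 m³/s over 10 intervals.
K = (Q₂/Q₁)^(1/10) = (230/646)^(1/10) = 0.902.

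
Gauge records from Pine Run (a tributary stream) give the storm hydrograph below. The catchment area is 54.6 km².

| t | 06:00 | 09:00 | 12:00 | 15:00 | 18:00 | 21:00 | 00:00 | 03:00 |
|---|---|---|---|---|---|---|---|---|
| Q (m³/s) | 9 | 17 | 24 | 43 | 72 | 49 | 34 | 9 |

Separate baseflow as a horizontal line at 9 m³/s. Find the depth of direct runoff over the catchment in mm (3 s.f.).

d ≈ 36.6 mm

Direct runoff: 0.0, 8.0, 15.0, 34.0, 63.0, 40.0, 25.0, 0.0 m³/s; ΣQ_DR = 185.0 m³/s.
V = ΣQ_DR · Δt = 185.0 × 10800 s = 1.998 × 10^6 m³.
Over A = 54.6 km², depth = V / A = 36.6 mm.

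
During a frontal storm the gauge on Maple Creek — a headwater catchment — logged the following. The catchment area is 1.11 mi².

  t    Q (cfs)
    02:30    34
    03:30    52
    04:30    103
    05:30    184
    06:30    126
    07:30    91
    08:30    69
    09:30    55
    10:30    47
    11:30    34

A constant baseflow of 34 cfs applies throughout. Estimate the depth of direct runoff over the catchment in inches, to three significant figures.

Direct runoff: 0.0, 18.0, 69.0, 150.0, 92.0, 57.0, 35.0, 21.0, 13.0, 0.0 cfs; ΣQ_DR = 455.0 cfs.
V = ΣQ_DR · Δt = 455.0 × 3600 s = 1.638 × 10^6 ft³.
Over A = 1.11 mi², depth = V / A = 0.635 in.

d ≈ 0.635 in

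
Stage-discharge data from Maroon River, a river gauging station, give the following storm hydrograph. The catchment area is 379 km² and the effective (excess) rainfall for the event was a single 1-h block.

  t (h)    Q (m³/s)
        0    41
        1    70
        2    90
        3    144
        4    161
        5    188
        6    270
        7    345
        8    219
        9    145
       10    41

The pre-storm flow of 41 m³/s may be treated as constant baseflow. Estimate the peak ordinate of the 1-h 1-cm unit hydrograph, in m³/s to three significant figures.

U_p ≈ 253 m³/s

Direct runoff: 0.0, 29.0, 49.0, 103.0, 120.0, 147.0, 229.0, 304.0, 178.0, 104.0, 0.0 m³/s; ΣQ_DR = 1263 m³/s, peak = 304.0 m³/s.
Runoff depth d = ΣQ_DR·Δt / A = 1263 × 3600 / (379 km²) = 12.00 mm.
The 1-cm UH is the DRH scaled by (10 mm)/d, so U_p = 304.0 × 10/12.00 = 253 m³/s.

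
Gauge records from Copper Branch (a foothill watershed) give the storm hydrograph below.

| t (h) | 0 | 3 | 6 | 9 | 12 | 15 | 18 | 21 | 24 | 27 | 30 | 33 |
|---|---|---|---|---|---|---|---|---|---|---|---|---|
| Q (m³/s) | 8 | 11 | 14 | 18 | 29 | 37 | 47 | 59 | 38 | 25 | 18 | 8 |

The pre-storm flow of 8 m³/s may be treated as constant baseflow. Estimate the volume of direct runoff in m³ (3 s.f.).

V ≈ 2.33 × 10^6 m³

Direct-runoff ordinates (Q − Q_b): 0.0, 3.0, 6.0, 10.0, 21.0, 29.0, 39.0, 51.0, 30.0, 17.0, 10.0, 0.0 m³/s.
ΣQ_DR = 216.0 m³/s.
With Δt = 3 h = 10800 s, V = ΣQ_DR · Δt = 216.0 × 10800 = 2.33 × 10^6 m³.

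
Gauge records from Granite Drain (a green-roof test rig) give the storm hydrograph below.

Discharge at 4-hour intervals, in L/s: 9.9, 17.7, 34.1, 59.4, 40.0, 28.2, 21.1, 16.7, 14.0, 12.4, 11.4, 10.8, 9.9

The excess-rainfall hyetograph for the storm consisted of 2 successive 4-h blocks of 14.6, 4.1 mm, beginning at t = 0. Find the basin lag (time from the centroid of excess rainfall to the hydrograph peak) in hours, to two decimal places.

Centroid of excess rainfall: t_c = Σ P_i·t̄_i / ΣP_i = 2.8770 h (block centres at 2, 6 h).
Hydrograph peak occurs at t = 12 h, so basin lag t_L = 12 − 2.8770 = 9.12 h.

t_L ≈ 9.12 h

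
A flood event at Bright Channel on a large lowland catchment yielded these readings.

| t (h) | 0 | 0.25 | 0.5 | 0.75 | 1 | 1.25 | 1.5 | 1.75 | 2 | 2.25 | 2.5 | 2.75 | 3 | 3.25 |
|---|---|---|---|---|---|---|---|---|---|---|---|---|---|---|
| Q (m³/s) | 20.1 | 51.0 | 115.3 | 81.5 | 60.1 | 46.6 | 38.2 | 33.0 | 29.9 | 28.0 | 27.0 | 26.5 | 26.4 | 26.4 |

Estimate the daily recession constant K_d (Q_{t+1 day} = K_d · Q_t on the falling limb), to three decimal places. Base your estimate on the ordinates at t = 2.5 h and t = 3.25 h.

K_d ≈ 0.487

Between t = 2.5 h and t = 3.25 h the flow falls from 27.0 to 26.4 m³/s over 3×0.25 h = 0.75 h.
Per-interval ratio K = (26.4/27.0)^(1/3) = 0.9925; K_d = K^(24/0.25) = 0.487.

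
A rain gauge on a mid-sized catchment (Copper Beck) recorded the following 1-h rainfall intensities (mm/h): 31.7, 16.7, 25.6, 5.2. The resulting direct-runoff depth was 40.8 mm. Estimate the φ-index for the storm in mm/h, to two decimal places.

φ ≈ 11.07 mm/h

Only the 3 blocks with intensity above φ contribute runoff: 31.7, 16.7, 25.6 mm/h.
Σ(I−φ)·Δt = d  ⇒  (31.7+16.7+25.6 − 3φ)·1 = 40.8
φ = (74.00 − 40.8/1) / 3 = 11.07 mm/h.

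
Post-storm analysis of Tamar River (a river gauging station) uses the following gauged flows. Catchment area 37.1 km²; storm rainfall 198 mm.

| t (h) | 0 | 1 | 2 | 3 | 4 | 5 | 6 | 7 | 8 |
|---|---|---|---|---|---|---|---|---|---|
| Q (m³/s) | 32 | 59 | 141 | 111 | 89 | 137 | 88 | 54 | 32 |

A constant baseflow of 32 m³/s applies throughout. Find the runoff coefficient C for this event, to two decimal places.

ΣQ_DR = 455.0 m³/s; V = ΣQ_DR·Δt = 1.638 × 10^6 m³.
Runoff depth d = V / A = 44.15 mm.
C = d / P = 44.15 / 198 = 0.22.

C ≈ 0.22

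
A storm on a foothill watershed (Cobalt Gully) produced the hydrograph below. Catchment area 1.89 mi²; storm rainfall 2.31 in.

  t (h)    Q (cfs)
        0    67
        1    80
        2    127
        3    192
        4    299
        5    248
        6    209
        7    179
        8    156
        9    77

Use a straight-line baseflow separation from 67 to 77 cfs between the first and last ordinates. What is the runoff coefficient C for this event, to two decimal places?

C ≈ 0.32

ΣQ_DR = 914.0 cfs; V = ΣQ_DR·Δt = 3.290 × 10^6 ft³.
Runoff depth d = V / A = 0.7494 in.
C = d / P = 0.7494 / 2.31 = 0.32.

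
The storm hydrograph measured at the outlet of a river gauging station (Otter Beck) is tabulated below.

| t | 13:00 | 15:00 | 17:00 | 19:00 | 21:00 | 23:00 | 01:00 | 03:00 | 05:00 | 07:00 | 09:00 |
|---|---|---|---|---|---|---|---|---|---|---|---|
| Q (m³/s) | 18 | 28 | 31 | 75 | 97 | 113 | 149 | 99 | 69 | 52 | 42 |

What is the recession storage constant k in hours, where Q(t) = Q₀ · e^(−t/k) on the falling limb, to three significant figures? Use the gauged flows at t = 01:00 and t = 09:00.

k ≈ 6.32 h

On the falling limb, Q drops from 149 to 42 m³/s between t = 01:00 and t = 09:00 (Δt = 8 h).
k = −Δt / ln(Q₂/Q₁) = −8 / ln(42/149) = 6.32 h.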